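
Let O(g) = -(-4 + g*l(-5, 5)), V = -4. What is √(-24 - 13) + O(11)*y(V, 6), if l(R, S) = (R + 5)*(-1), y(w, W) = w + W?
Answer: 8 + I*√37 ≈ 8.0 + 6.0828*I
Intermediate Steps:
y(w, W) = W + w
l(R, S) = -5 - R (l(R, S) = (5 + R)*(-1) = -5 - R)
O(g) = 4 (O(g) = -(-4 + g*(-5 - 1*(-5))) = -(-4 + g*(-5 + 5)) = -(-4 + g*0) = -(-4 + 0) = -1*(-4) = 4)
√(-24 - 13) + O(11)*y(V, 6) = √(-24 - 13) + 4*(6 - 4) = √(-37) + 4*2 = I*√37 + 8 = 8 + I*√37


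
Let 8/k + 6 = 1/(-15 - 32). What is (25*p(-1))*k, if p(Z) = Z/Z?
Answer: -9400/283 ≈ -33.216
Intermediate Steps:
p(Z) = 1
k = -376/283 (k = 8/(-6 + 1/(-15 - 32)) = 8/(-6 + 1/(-47)) = 8/(-6 - 1/47) = 8/(-283/47) = 8*(-47/283) = -376/283 ≈ -1.3286)
(25*p(-1))*k = (25*1)*(-376/283) = 25*(-376/283) = -9400/283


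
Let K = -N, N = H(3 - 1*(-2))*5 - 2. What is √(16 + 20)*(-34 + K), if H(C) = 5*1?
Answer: -342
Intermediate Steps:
H(C) = 5
N = 23 (N = 5*5 - 2 = 25 - 2 = 23)
K = -23 (K = -1*23 = -23)
√(16 + 20)*(-34 + K) = √(16 + 20)*(-34 - 23) = √36*(-57) = 6*(-57) = -342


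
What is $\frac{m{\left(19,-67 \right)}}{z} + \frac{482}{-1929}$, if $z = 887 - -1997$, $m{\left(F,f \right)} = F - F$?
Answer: $- \frac{482}{1929} \approx -0.24987$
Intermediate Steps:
$m{\left(F,f \right)} = 0$
$z = 2884$ ($z = 887 + 1997 = 2884$)
$\frac{m{\left(19,-67 \right)}}{z} + \frac{482}{-1929} = \frac{0}{2884} + \frac{482}{-1929} = 0 \cdot \frac{1}{2884} + 482 \left(- \frac{1}{1929}\right) = 0 - \frac{482}{1929} = - \frac{482}{1929}$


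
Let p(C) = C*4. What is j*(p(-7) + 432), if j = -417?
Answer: -168468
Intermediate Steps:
p(C) = 4*C
j*(p(-7) + 432) = -417*(4*(-7) + 432) = -417*(-28 + 432) = -417*404 = -168468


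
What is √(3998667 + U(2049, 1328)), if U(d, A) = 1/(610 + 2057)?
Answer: √28442074521630/2667 ≈ 1999.7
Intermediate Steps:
U(d, A) = 1/2667
√(3998667 + U(2049, 1328)) = √(3998667 + 1/2667) = √(10664444890/2667) = √28442074521630/2667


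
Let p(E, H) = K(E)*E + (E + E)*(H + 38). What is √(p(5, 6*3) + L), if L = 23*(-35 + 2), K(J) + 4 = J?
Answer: I*√194 ≈ 13.928*I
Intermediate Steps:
K(J) = -4 + J
L = -759 (L = 23*(-33) = -759)
p(E, H) = E*(-4 + E) + 2*E*(38 + H) (p(E, H) = (-4 + E)*E + (E + E)*(H + 38) = E*(-4 + E) + (2*E)*(38 + H) = E*(-4 + E) + 2*E*(38 + H))
√(p(5, 6*3) + L) = √(5*(72 + 5 + 2*(6*3)) - 759) = √(5*(72 + 5 + 2*18) - 759) = √(5*(72 + 5 + 36) - 759) = √(5*113 - 759) = √(565 - 759) = √(-194) = I*√194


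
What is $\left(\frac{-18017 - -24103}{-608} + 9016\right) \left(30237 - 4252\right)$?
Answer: $\frac{71142278685}{304} \approx 2.3402 \cdot 10^{8}$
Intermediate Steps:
$\left(\frac{-18017 - -24103}{-608} + 9016\right) \left(30237 - 4252\right) = \left(\left(-18017 + 24103\right) \left(- \frac{1}{608}\right) + 9016\right) 25985 = \left(6086 \left(- \frac{1}{608}\right) + 9016\right) 25985 = \left(- \frac{3043}{304} + 9016\right) 25985 = \frac{2737821}{304} \cdot 25985 = \frac{71142278685}{304}$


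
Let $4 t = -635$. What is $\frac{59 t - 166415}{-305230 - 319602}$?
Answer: $\frac{703125}{2499328} \approx 0.28133$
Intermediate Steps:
$t = - \frac{635}{4}$ ($t = \frac{1}{4} \left(-635\right) = - \frac{635}{4} \approx -158.75$)
$\frac{59 t - 166415}{-305230 - 319602} = \frac{59 \left(- \frac{635}{4}\right) - 166415}{-305230 - 319602} = \frac{- \frac{37465}{4} - 166415}{-624832} = \left(- \frac{703125}{4}\right) \left(- \frac{1}{624832}\right) = \frac{703125}{2499328}$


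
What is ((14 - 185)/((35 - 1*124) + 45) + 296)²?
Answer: 174108025/1936 ≈ 89932.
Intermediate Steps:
((14 - 185)/((35 - 1*124) + 45) + 296)² = (-171/((35 - 124) + 45) + 296)² = (-171/(-89 + 45) + 296)² = (-171/(-44) + 296)² = (-171*(-1/44) + 296)² = (171/44 + 296)² = (13195/44)² = 174108025/1936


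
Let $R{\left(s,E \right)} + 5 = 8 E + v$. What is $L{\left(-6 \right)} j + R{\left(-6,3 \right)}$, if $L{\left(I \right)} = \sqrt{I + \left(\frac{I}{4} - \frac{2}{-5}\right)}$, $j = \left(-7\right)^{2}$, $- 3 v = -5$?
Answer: $\frac{62}{3} + \frac{49 i \sqrt{710}}{10} \approx 20.667 + 130.56 i$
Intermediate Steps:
$v = \frac{5}{3}$ ($v = \left(- \frac{1}{3}\right) \left(-5\right) = \frac{5}{3} \approx 1.6667$)
$R{\left(s,E \right)} = - \frac{10}{3} + 8 E$ ($R{\left(s,E \right)} = -5 + \left(8 E + \frac{5}{3}\right) = -5 + \left(\frac{5}{3} + 8 E\right) = - \frac{10}{3} + 8 E$)
$j = 49$
$L{\left(I \right)} = \sqrt{\frac{2}{5} + \frac{5 I}{4}}$ ($L{\left(I \right)} = \sqrt{I + \left(I \frac{1}{4} - - \frac{2}{5}\right)} = \sqrt{I + \left(\frac{I}{4} + \frac{2}{5}\right)} = \sqrt{I + \left(\frac{2}{5} + \frac{I}{4}\right)} = \sqrt{\frac{2}{5} + \frac{5 I}{4}}$)
$L{\left(-6 \right)} j + R{\left(-6,3 \right)} = \frac{\sqrt{40 + 125 \left(-6\right)}}{10} \cdot 49 + \left(- \frac{10}{3} + 8 \cdot 3\right) = \frac{\sqrt{40 - 750}}{10} \cdot 49 + \left(- \frac{10}{3} + 24\right) = \frac{\sqrt{-710}}{10} \cdot 49 + \frac{62}{3} = \frac{i \sqrt{710}}{10} \cdot 49 + \frac{62}{3} = \frac{49 i \sqrt{710}}{10} + \frac{62}{3} = \frac{62}{3} + \frac{49 i \sqrt{710}}{10}$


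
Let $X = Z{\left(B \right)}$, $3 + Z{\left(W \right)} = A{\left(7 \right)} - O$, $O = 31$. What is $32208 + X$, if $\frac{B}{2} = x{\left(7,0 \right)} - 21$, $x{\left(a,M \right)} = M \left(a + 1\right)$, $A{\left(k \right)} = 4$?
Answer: $32178$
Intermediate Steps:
$x{\left(a,M \right)} = M \left(1 + a\right)$
$B = -42$ ($B = 2 \left(0 \left(1 + 7\right) - 21\right) = 2 \left(0 \cdot 8 - 21\right) = 2 \left(0 - 21\right) = 2 \left(-21\right) = -42$)
$Z{\left(W \right)} = -30$ ($Z{\left(W \right)} = -3 + \left(4 - 31\right) = -3 - 27 = -30$)
$X = -30$
$32208 + X = 32208 - 30 = 32178$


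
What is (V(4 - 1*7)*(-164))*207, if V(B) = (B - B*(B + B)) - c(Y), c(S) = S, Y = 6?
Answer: 916596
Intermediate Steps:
V(B) = -6 + B - 2*B**2 (V(B) = (B - B*(B + B)) - 1*6 = (B - B*2*B) - 6 = (B - 2*B**2) - 6 = -6 + B - 2*B**2)
(V(4 - 1*7)*(-164))*207 = ((-6 + (4 - 1*7) - 2*(4 - 1*7)**2)*(-164))*207 = ((-6 + (4 - 7) - 2*(4 - 7)**2)*(-164))*207 = ((-6 - 3 - 2*(-3)**2)*(-164))*207 = ((-6 - 3 - 2*9)*(-164))*207 = ((-6 - 3 - 18)*(-164))*207 = -27*(-164)*207 = 4428*207 = 916596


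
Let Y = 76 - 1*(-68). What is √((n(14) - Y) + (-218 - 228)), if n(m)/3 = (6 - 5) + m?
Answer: I*√545 ≈ 23.345*I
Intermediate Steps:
n(m) = 3 + 3*m (n(m) = 3*((6 - 5) + m) = 3*(1 + m) = 3 + 3*m)
Y = 144 (Y = 76 + 68 = 144)
√((n(14) - Y) + (-218 - 228)) = √(((3 + 3*14) - 1*144) + (-218 - 228)) = √(((3 + 42) - 144) - 446) = √((45 - 144) - 446) = √(-99 - 446) = √(-545) = I*√545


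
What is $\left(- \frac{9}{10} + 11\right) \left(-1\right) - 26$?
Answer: $- \frac{361}{10} \approx -36.1$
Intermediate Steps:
$\left(- \frac{9}{10} + 11\right) \left(-1\right) - 26 = \frac{101}{10} \left(-1\right) - 26 = - \frac{101}{10} - 26 = - \frac{361}{10}$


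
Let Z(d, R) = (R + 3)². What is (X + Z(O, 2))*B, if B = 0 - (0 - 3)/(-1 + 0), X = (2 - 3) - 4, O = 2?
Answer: -60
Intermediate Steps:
X = -5 (X = -1 - 4 = -5)
Z(d, R) = (3 + R)²
B = -3 (B = 0 - (-3)/(-1) = 0 - (-3)*(-1) = 0 - 1*3 = 0 - 3 = -3)
(X + Z(O, 2))*B = (-5 + (3 + 2)²)*(-3) = (-5 + 5²)*(-3) = (-5 + 25)*(-3) = 20*(-3) = -60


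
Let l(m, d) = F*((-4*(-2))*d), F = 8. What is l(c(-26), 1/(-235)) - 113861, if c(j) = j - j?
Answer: -26757399/235 ≈ -1.1386e+5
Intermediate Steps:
c(j) = 0
l(m, d) = 64*d (l(m, d) = 8*((-4*(-2))*d) = 8*(8*d) = 64*d)
l(c(-26), 1/(-235)) - 113861 = 64/(-235) - 113861 = 64*(-1/235) - 113861 = -64/235 - 113861 = -26757399/235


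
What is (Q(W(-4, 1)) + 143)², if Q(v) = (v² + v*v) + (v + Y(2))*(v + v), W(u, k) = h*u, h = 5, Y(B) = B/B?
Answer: 2900209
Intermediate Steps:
Y(B) = 1
W(u, k) = 5*u
Q(v) = 2*v² + 2*v*(1 + v) (Q(v) = (v² + v*v) + (v + 1)*(v + v) = (v² + v²) + (1 + v)*(2*v) = 2*v² + 2*v*(1 + v))
(Q(W(-4, 1)) + 143)² = (2*(5*(-4))*(1 + 2*(5*(-4))) + 143)² = (2*(-20)*(1 + 2*(-20)) + 143)² = (2*(-20)*(1 - 40) + 143)² = (2*(-20)*(-39) + 143)² = (1560 + 143)² = 1703² = 2900209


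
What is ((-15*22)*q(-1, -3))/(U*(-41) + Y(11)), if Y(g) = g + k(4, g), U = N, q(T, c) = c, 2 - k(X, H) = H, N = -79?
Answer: 990/3241 ≈ 0.30546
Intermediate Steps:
k(X, H) = 2 - H
U = -79
Y(g) = 2 (Y(g) = g + (2 - g) = 2)
((-15*22)*q(-1, -3))/(U*(-41) + Y(11)) = (-15*22*(-3))/(-79*(-41) + 2) = (-330*(-3))/(3239 + 2) = 990/3241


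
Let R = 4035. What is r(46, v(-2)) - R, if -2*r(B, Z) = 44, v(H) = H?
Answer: -4057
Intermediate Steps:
r(B, Z) = -22 (r(B, Z) = -½*44 = -22)
r(46, v(-2)) - R = -22 - 1*4035 = -22 - 4035 = -4057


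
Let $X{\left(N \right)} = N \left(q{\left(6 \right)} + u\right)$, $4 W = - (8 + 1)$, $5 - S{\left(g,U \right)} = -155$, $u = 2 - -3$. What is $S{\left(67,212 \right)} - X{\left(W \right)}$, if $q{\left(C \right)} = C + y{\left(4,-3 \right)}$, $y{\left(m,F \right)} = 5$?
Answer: $196$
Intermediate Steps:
$u = 5$ ($u = 2 + 3 = 5$)
$S{\left(g,U \right)} = 160$ ($S{\left(g,U \right)} = 5 - -155 = 5 + 155 = 160$)
$q{\left(C \right)} = 5 + C$ ($q{\left(C \right)} = C + 5 = 5 + C$)
$W = - \frac{9}{4}$ ($W = \frac{\left(-1\right) \left(8 + 1\right)}{4} = \frac{\left(-1\right) 9}{4} = \frac{1}{4} \left(-9\right) = - \frac{9}{4} \approx -2.25$)
$X{\left(N \right)} = 16 N$ ($X{\left(N \right)} = N \left(\left(5 + 6\right) + 5\right) = N \left(11 + 5\right) = N 16 = 16 N$)
$S{\left(67,212 \right)} - X{\left(W \right)} = 160 - 16 \left(- \frac{9}{4}\right) = 160 - -36 = 160 + 36 = 196$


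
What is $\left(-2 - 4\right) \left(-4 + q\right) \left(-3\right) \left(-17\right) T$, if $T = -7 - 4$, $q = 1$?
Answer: $-10098$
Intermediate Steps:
$T = -11$ ($T = -7 - 4 = -11$)
$\left(-2 - 4\right) \left(-4 + q\right) \left(-3\right) \left(-17\right) T = \left(-2 - 4\right) \left(-4 + 1\right) \left(-3\right) \left(-17\right) \left(-11\right) = \left(-6\right) \left(-3\right) \left(-3\right) \left(-17\right) \left(-11\right) = 18 \left(-3\right) \left(-17\right) \left(-11\right) = \left(-54\right) \left(-17\right) \left(-11\right) = 918 \left(-11\right) = -10098$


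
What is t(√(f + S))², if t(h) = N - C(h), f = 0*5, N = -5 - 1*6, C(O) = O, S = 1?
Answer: 144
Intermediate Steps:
N = -11 (N = -5 - 6 = -11)
f = 0
t(h) = -11 - h
t(√(f + S))² = (-11 - √(0 + 1))² = (-11 - √1)² = (-11 - 1*1)² = (-11 - 1)² = (-12)² = 144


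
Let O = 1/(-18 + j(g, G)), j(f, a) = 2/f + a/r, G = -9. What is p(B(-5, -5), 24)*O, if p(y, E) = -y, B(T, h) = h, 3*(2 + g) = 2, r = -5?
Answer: -50/177 ≈ -0.28249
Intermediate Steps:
g = -4/3 (g = -2 + (⅓)*2 = -2 + ⅔ = -4/3 ≈ -1.3333)
j(f, a) = 2/f - a/5 (j(f, a) = 2/f + a/(-5) = 2/f + a*(-⅕) = 2/f - a/5)
O = -10/177 (O = 1/(-18 + (2/(-4/3) - ⅕*(-9))) = 1/(-18 + (2*(-¾) + 9/5)) = 1/(-18 + (-3/2 + 9/5)) = 1/(-18 + 3/10) = 1/(-177/10) = -10/177 ≈ -0.056497)
p(B(-5, -5), 24)*O = -1*(-5)*(-10/177) = 5*(-10/177) = -50/177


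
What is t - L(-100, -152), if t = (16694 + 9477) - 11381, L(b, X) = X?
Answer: 14942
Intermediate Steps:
t = 14790 (t = 26171 - 11381 = 14790)
t - L(-100, -152) = 14790 - 1*(-152) = 14790 + 152 = 14942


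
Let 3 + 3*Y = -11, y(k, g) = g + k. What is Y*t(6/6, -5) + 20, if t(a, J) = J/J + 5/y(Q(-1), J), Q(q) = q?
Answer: 173/9 ≈ 19.222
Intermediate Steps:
t(a, J) = 1 + 5/(-1 + J) (t(a, J) = J/J + 5/(J - 1) = 1 + 5/(-1 + J))
Y = -14/3 (Y = -1 + (1/3)*(-11) = -1 - 11/3 = -14/3 ≈ -4.6667)
Y*t(6/6, -5) + 20 = -14*(4 - 5)/(3*(-1 - 5)) + 20 = -14*(-1)/(3*(-6)) + 20 = -(-7)*(-1)/9 + 20 = -14/3*1/6 + 20 = -7/9 + 20 = 173/9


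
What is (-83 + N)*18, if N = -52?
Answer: -2430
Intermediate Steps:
(-83 + N)*18 = (-83 - 52)*18 = -135*18 = -2430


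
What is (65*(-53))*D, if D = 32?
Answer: -110240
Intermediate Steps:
(65*(-53))*D = (65*(-53))*32 = -3445*32 = -110240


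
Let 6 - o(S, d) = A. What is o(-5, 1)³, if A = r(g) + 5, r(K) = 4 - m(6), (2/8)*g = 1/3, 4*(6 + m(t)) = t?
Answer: -3375/8 ≈ -421.88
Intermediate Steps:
m(t) = -6 + t/4
g = 4/3 ≈ 1.3333
r(K) = 17/2 (r(K) = 4 - (-6 + (¼)*6) = 4 - (-6 + 3/2) = 4 - 1*(-9/2) = 4 + 9/2 = 17/2)
A = 27/2 (A = 17/2 + 5 = 27/2 ≈ 13.500)
o(S, d) = -15/2 (o(S, d) = 6 - 1*27/2 = 6 - 27/2 = -15/2)
o(-5, 1)³ = (-15/2)³ = -3375/8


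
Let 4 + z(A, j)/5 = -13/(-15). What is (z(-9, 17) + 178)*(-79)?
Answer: -38473/3 ≈ -12824.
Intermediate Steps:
z(A, j) = -47/3 (z(A, j) = -20 + 5*(-13/(-15)) = -20 + 5*(-13*(-1/15)) = -20 + 5*(13/15) = -20 + 13/3 = -47/3)
(z(-9, 17) + 178)*(-79) = (-47/3 + 178)*(-79) = (487/3)*(-79) = -38473/3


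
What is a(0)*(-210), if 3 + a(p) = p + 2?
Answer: 210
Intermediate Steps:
a(p) = -1 + p (a(p) = -3 + (p + 2) = -3 + (2 + p) = -1 + p)
a(0)*(-210) = (-1 + 0)*(-210) = -1*(-210) = 210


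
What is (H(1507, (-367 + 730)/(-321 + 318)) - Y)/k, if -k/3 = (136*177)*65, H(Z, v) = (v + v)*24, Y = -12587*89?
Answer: -13111/55224 ≈ -0.23741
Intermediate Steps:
Y = -1120243
H(Z, v) = 48*v (H(Z, v) = (2*v)*24 = 48*v)
k = -4694040 (k = -3*136*177*65 = -72216*65 = -3*1564680 = -4694040)
(H(1507, (-367 + 730)/(-321 + 318)) - Y)/k = (48*((-367 + 730)/(-321 + 318)) - 1*(-1120243))/(-4694040) = (48*(363/(-3)) + 1120243)*(-1/4694040) = (48*(363*(-⅓)) + 1120243)*(-1/4694040) = (48*(-121) + 1120243)*(-1/4694040) = (-5808 + 1120243)*(-1/4694040) = 1114435*(-1/4694040) = -13111/55224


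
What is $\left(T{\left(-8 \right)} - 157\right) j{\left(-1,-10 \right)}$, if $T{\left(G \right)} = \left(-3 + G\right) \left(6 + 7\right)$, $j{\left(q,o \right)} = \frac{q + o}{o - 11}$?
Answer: $- \frac{1100}{7} \approx -157.14$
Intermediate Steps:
$j{\left(q,o \right)} = \frac{o + q}{-11 + o}$
$T{\left(G \right)} = -39 + 13 G$ ($T{\left(G \right)} = \left(-3 + G\right) 13 = -39 + 13 G$)
$\left(T{\left(-8 \right)} - 157\right) j{\left(-1,-10 \right)} = \left(\left(-39 + 13 \left(-8\right)\right) - 157\right) \frac{-10 - 1}{-11 - 10} = \left(\left(-39 - 104\right) - 157\right) \frac{1}{-21} \left(-11\right) = \left(-143 - 157\right) \left(\left(- \frac{1}{21}\right) \left(-11\right)\right) = \left(-300\right) \frac{11}{21} = - \frac{1100}{7}$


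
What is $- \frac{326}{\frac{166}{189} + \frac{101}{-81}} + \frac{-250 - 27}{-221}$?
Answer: $\frac{40907975}{46189} \approx 885.67$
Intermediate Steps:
$- \frac{326}{\frac{166}{189} + \frac{101}{-81}} + \frac{-250 - 27}{-221} = - \frac{326}{166 \cdot \frac{1}{189} + 101 \left(- \frac{1}{81}\right)} + \left(-250 - 27\right) \left(- \frac{1}{221}\right) = - \frac{326}{\frac{166}{189} - \frac{101}{81}} - - \frac{277}{221} = - \frac{326}{- \frac{209}{567}} + \frac{277}{221} = \left(-326\right) \left(- \frac{567}{209}\right) + \frac{277}{221} = \frac{184842}{209} + \frac{277}{221} = \frac{40907975}{46189}$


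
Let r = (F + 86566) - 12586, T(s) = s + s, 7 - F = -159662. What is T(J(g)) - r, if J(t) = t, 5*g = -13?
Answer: -1168271/5 ≈ -2.3365e+5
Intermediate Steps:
g = -13/5 (g = (⅕)*(-13) = -13/5 ≈ -2.6000)
F = 159669 (F = 7 - 1*(-159662) = 7 + 159662 = 159669)
T(s) = 2*s
r = 233649 (r = (159669 + 86566) - 12586 = 246235 - 12586 = 233649)
T(J(g)) - r = 2*(-13/5) - 1*233649 = -26/5 - 233649 = -1168271/5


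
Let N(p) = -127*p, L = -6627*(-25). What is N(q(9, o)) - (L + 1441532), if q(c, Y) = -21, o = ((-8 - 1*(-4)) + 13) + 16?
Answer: -1604540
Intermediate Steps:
L = 165675
o = 25 (o = ((-8 + 4) + 13) + 16 = (-4 + 13) + 16 = 9 + 16 = 25)
N(q(9, o)) - (L + 1441532) = -127*(-21) - (165675 + 1441532) = 2667 - 1*1607207 = 2667 - 1607207 = -1604540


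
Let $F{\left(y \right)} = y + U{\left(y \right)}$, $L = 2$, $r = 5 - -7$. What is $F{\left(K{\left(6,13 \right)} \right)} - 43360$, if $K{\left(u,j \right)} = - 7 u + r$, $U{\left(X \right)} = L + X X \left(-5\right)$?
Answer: $-47888$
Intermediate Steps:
$r = 12$ ($r = 5 + 7 = 12$)
$U{\left(X \right)} = 2 - 5 X^{2}$ ($U{\left(X \right)} = 2 + X X \left(-5\right) = 2 + X^{2} \left(-5\right) = 2 - 5 X^{2}$)
$K{\left(u,j \right)} = 12 - 7 u$ ($K{\left(u,j \right)} = - 7 u + 12 = 12 - 7 u$)
$F{\left(y \right)} = 2 + y - 5 y^{2}$ ($F{\left(y \right)} = y - \left(-2 + 5 y^{2}\right) = 2 + y - 5 y^{2}$)
$F{\left(K{\left(6,13 \right)} \right)} - 43360 = \left(2 + \left(12 - 42\right) - 5 \left(12 - 42\right)^{2}\right) - 43360 = \left(2 - 30 - 5 \left(-30\right)^{2}\right) - 43360 = \left(2 - 30 - 4500\right) - 43360 = -4528 - 43360 = -47888$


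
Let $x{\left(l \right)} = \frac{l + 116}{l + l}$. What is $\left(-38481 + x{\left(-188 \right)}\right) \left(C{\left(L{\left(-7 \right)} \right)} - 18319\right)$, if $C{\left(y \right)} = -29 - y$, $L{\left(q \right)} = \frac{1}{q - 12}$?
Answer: $\frac{630497157378}{893} \approx 7.0604 \cdot 10^{8}$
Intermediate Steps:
$L{\left(q \right)} = \frac{1}{-12 + q}$
$x{\left(l \right)} = \frac{116 + l}{2 l}$
$\left(-38481 + x{\left(-188 \right)}\right) \left(C{\left(L{\left(-7 \right)} \right)} - 18319\right) = \left(-38481 + \frac{116 - 188}{2 \left(-188\right)}\right) \left(\left(-29 - \frac{1}{-12 - 7}\right) - 18319\right) = \left(-38481 + \frac{1}{2} \left(- \frac{1}{188}\right) \left(-72\right)\right) \left(\left(-29 - \frac{1}{-19}\right) - 18319\right) = \left(-38481 + \frac{9}{47}\right) \left(\left(-29 - - \frac{1}{19}\right) - 18319\right) = - \frac{1808598 \left(\left(-29 + \frac{1}{19}\right) - 18319\right)}{47} = - \frac{1808598 \left(- \frac{550}{19} - 18319\right)}{47} = \left(- \frac{1808598}{47}\right) \left(- \frac{348611}{19}\right) = \frac{630497157378}{893}$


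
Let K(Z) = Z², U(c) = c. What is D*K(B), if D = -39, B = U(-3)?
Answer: -351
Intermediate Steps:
B = -3
D*K(B) = -39*(-3)² = -39*9 = -351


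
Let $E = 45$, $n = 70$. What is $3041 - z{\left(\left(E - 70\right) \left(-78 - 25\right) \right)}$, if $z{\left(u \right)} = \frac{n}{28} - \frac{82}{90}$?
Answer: $\frac{273547}{90} \approx 3039.4$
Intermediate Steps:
$z{\left(u \right)} = \frac{143}{90}$ ($z{\left(u \right)} = \frac{70}{28} - \frac{82}{90} = 70 \cdot \frac{1}{28} - \frac{41}{45} = \frac{5}{2} - \frac{41}{45} = \frac{143}{90}$)
$3041 - z{\left(\left(E - 70\right) \left(-78 - 25\right) \right)} = 3041 - \frac{143}{90} = \frac{273547}{90}$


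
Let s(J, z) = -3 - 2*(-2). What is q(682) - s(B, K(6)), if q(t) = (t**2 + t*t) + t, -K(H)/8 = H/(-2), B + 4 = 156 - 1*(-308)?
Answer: 930929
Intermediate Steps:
B = 460 (B = -4 + (156 - 1*(-308)) = -4 + (156 + 308) = -4 + 464 = 460)
K(H) = 4*H (K(H) = -8*H/(-2) = -8*H*(-1)/2 = -(-4)*H = 4*H)
s(J, z) = 1 (s(J, z) = -3 + 4 = 1)
q(t) = t + 2*t**2 (q(t) = (t**2 + t**2) + t = 2*t**2 + t = t + 2*t**2)
q(682) - s(B, K(6)) = 682*(1 + 2*682) - 1*1 = 682*(1 + 1364) - 1 = 682*1365 - 1 = 930930 - 1 = 930929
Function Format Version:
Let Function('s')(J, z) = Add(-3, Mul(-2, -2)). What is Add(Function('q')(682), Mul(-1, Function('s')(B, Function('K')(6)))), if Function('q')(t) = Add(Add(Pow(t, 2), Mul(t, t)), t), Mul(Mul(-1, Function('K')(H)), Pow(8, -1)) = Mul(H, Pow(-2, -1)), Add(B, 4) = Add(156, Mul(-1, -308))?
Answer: 930929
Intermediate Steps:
B = 460 (B = Add(-4, Add(156, Mul(-1, -308))) = Add(-4, Add(156, 308)) = Add(-4, 464) = 460)
Function('K')(H) = Mul(4, H) (Function('K')(H) = Mul(-8, Mul(H, Pow(-2, -1))) = Mul(-8, Mul(H, Rational(-1, 2))) = Mul(-8, Mul(Rational(-1, 2), H)) = Mul(4, H))
Function('s')(J, z) = 1 (Function('s')(J, z) = Add(-3, 4) = 1)
Function('q')(t) = Add(t, Mul(2, Pow(t, 2))) (Function('q')(t) = Add(Add(Pow(t, 2), Pow(t, 2)), t) = Add(Mul(2, Pow(t, 2)), t) = Add(t, Mul(2, Pow(t, 2))))
Add(Function('q')(682), Mul(-1, Function('s')(B, Function('K')(6)))) = Add(Mul(682, Add(1, Mul(2, 682))), Mul(-1, 1)) = Add(Mul(682, Add(1, 1364)), -1) = Add(Mul(682, 1365), -1) = Add(930930, -1) = 930929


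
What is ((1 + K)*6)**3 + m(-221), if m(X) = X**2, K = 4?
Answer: 75841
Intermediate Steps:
((1 + K)*6)**3 + m(-221) = ((1 + 4)*6)**3 + (-221)**2 = (5*6)**3 + 48841 = 30**3 + 48841 = 27000 + 48841 = 75841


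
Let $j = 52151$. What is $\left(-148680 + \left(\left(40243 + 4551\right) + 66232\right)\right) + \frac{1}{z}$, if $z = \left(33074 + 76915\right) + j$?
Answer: $- \frac{6105219559}{162140} \approx -37654.0$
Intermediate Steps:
$z = 162140$ ($z = \left(33074 + 76915\right) + 52151 = 109989 + 52151 = 162140$)
$\left(-148680 + \left(\left(40243 + 4551\right) + 66232\right)\right) + \frac{1}{z} = \left(-148680 + \left(\left(40243 + 4551\right) + 66232\right)\right) + \frac{1}{162140} = \left(-148680 + \left(44794 + 66232\right)\right) + \frac{1}{162140} = \left(-148680 + 111026\right) + \frac{1}{162140} = -37654 + \frac{1}{162140} = - \frac{6105219559}{162140}$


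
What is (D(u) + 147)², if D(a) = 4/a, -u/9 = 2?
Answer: 1745041/81 ≈ 21544.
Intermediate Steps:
u = -18 (u = -9*2 = -18)
(D(u) + 147)² = (4/(-18) + 147)² = (4*(-1/18) + 147)² = (-2/9 + 147)² = (1321/9)² = 1745041/81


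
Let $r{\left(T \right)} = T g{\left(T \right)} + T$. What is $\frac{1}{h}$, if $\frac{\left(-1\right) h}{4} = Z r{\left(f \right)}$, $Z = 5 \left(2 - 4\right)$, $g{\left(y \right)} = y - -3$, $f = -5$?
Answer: $\frac{1}{200} \approx 0.005$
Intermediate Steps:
$g{\left(y \right)} = 3 + y$ ($g{\left(y \right)} = y + 3 = 3 + y$)
$r{\left(T \right)} = T + T \left(3 + T\right)$ ($r{\left(T \right)} = T \left(3 + T\right) + T = T + T \left(3 + T\right)$)
$Z = -10$ ($Z = 5 \left(-2\right) = -10$)
$h = 200$ ($h = - 4 \left(- 10 \left(- 5 \left(4 - 5\right)\right)\right) = - 4 \left(- 10 \left(\left(-5\right) \left(-1\right)\right)\right) = - 4 \left(\left(-10\right) 5\right) = \left(-4\right) \left(-50\right) = 200$)
$\frac{1}{h} = \frac{1}{200}$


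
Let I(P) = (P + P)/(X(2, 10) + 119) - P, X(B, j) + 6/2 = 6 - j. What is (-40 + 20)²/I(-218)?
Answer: 2240/1199 ≈ 1.8682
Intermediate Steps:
X(B, j) = 3 - j (X(B, j) = -3 + (6 - j) = 3 - j)
I(P) = -55*P/56 (I(P) = (P + P)/((3 - 1*10) + 119) - P = (2*P)/((3 - 10) + 119) - P = (2*P)/(-7 + 119) - P = (2*P)/112 - P = (2*P)*(1/112) - P = P/56 - P = -55*P/56)
(-40 + 20)²/I(-218) = (-40 + 20)²/((-55/56*(-218))) = (-20)²/(5995/28) = 400*(28/5995) = 2240/1199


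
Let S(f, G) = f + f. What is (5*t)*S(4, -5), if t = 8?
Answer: 320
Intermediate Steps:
S(f, G) = 2*f
(5*t)*S(4, -5) = (5*8)*(2*4) = 40*8 = 320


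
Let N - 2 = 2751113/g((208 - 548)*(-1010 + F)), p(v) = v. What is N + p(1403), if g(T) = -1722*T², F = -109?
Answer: 350209141680404887/249259175575200 ≈ 1405.0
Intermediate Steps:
N = 498518348399287/249259175575200 (N = 2 + 2751113/((-1722*(-1010 - 109)²*(208 - 548)²)) = 2 + 2751113/((-1722*(-340*(-1119))²)) = 2 + 2751113/((-1722*380460²)) = 2 + 2751113/((-1722*144749811600)) = 2 + 2751113/(-249259175575200) = 2 + 2751113*(-1/249259175575200) = 2 - 2751113/249259175575200 = 498518348399287/249259175575200 ≈ 2.0000)
N + p(1403) = 498518348399287/249259175575200 + 1403 = 350209141680404887/249259175575200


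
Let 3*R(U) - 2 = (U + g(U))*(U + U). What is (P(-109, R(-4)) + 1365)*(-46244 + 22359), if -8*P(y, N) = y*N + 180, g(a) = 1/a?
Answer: -35970810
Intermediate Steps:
R(U) = ⅔ + 2*U*(U + 1/U)/3 (R(U) = ⅔ + ((U + 1/U)*(U + U))/3 = ⅔ + ((U + 1/U)*(2*U))/3 = ⅔ + (2*U*(U + 1/U))/3 = ⅔ + 2*U*(U + 1/U)/3)
P(y, N) = -45/2 - N*y/8 (P(y, N) = -(y*N + 180)/8 = -(N*y + 180)/8 = -(180 + N*y)/8 = -45/2 - N*y/8)
(P(-109, R(-4)) + 1365)*(-46244 + 22359) = ((-45/2 - ⅛*(4/3 + (⅔)*(-4)²)*(-109)) + 1365)*(-46244 + 22359) = ((-45/2 - ⅛*(4/3 + (⅔)*16)*(-109)) + 1365)*(-23885) = ((-45/2 - ⅛*(4/3 + 32/3)*(-109)) + 1365)*(-23885) = ((-45/2 - ⅛*12*(-109)) + 1365)*(-23885) = ((-45/2 + 327/2) + 1365)*(-23885) = (141 + 1365)*(-23885) = 1506*(-23885) = -35970810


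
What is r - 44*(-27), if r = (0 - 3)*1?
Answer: 1185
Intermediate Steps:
r = -3 (r = -3*1 = -3)
r - 44*(-27) = -3 - 44*(-27) = -3 + 1188 = 1185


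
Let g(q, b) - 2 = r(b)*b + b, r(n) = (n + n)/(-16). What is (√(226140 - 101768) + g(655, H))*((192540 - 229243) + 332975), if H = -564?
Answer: -11946872128 + 592544*√31093 ≈ -1.1842e+10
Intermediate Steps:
r(n) = -n/8
g(q, b) = 2 + b - b²/8 (g(q, b) = 2 + ((-b/8)*b + b) = 2 + (-b²/8 + b) = 2 + (b - b²/8) = 2 + b - b²/8)
(√(226140 - 101768) + g(655, H))*((192540 - 229243) + 332975) = (√(226140 - 101768) + (2 - 564 - ⅛*(-564)²))*((192540 - 229243) + 332975) = (√124372 + (2 - 564 - ⅛*318096))*(-36703 + 332975) = (2*√31093 + (2 - 564 - 39762))*296272 = (2*√31093 - 40324)*296272 = (-40324 + 2*√31093)*296272 = -11946872128 + 592544*√31093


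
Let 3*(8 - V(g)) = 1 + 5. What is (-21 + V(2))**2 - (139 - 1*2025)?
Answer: 2111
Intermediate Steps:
V(g) = 6 (V(g) = 8 - (1 + 5)/3 = 8 - 1/3*6 = 8 - 2 = 6)
(-21 + V(2))**2 - (139 - 1*2025) = (-21 + 6)**2 - (139 - 1*2025) = (-15)**2 - (139 - 2025) = 225 - 1*(-1886) = 225 + 1886 = 2111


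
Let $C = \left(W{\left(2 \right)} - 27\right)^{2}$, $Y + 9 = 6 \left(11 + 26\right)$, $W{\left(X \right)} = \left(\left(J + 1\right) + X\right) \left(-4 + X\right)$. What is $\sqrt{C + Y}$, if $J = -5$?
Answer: $\sqrt{742} \approx 27.24$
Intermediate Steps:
$W{\left(X \right)} = \left(-4 + X\right)^{2}$ ($W{\left(X \right)} = \left(\left(-5 + 1\right) + X\right) \left(-4 + X\right) = \left(-4 + X\right) \left(-4 + X\right) = \left(-4 + X\right)^{2}$)
$Y = 213$ ($Y = -9 + 6 \left(11 + 26\right) = -9 + 6 \cdot 37 = -9 + 222 = 213$)
$C = 529$ ($C = \left(\left(16 + 2^{2} - 16\right) - 27\right)^{2} = \left(\left(16 + 4 - 16\right) - 27\right)^{2} = \left(4 - 27\right)^{2} = \left(-23\right)^{2} = 529$)
$\sqrt{C + Y} = \sqrt{529 + 213} = \sqrt{742}$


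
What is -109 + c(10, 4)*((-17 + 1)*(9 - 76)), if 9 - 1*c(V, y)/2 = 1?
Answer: 17043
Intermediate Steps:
c(V, y) = 16 (c(V, y) = 18 - 2*1 = 18 - 2 = 16)
-109 + c(10, 4)*((-17 + 1)*(9 - 76)) = -109 + 16*((-17 + 1)*(9 - 76)) = -109 + 16*(-16*(-67)) = -109 + 16*1072 = -109 + 17152 = 17043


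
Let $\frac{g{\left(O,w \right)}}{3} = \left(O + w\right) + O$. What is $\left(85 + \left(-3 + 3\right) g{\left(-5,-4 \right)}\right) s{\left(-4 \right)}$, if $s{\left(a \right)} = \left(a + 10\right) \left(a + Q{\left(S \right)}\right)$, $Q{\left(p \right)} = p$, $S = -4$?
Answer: $-4080$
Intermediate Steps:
$g{\left(O,w \right)} = 3 w + 6 O$ ($g{\left(O,w \right)} = 3 \left(\left(O + w\right) + O\right) = 3 \left(w + 2 O\right) = 3 w + 6 O$)
$s{\left(a \right)} = \left(-4 + a\right) \left(10 + a\right)$ ($s{\left(a \right)} = \left(a + 10\right) \left(a - 4\right) = \left(10 + a\right) \left(-4 + a\right) = \left(-4 + a\right) \left(10 + a\right)$)
$\left(85 + \left(-3 + 3\right) g{\left(-5,-4 \right)}\right) s{\left(-4 \right)} = \left(85 + \left(-3 + 3\right) \left(3 \left(-4\right) + 6 \left(-5\right)\right)\right) \left(-40 + \left(-4\right)^{2} + 6 \left(-4\right)\right) = \left(85 + 0 \left(-12 - 30\right)\right) \left(-40 + 16 - 24\right) = \left(85 + 0 \left(-42\right)\right) \left(-48\right) = \left(85 + 0\right) \left(-48\right) = 85 \left(-48\right) = -4080$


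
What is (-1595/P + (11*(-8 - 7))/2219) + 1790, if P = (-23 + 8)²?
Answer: 178025164/99855 ≈ 1782.8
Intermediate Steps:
P = 225 (P = (-15)² = 225)
(-1595/P + (11*(-8 - 7))/2219) + 1790 = (-1595/225 + (11*(-8 - 7))/2219) + 1790 = (-1595*1/225 + (11*(-15))*(1/2219)) + 1790 = (-319/45 - 165*1/2219) + 1790 = (-319/45 - 165/2219) + 1790 = -715286/99855 + 1790 = 178025164/99855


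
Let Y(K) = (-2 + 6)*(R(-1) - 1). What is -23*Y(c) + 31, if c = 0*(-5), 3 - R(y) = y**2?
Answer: -61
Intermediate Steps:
R(y) = 3 - y**2
c = 0
Y(K) = 4 (Y(K) = (-2 + 6)*((3 - 1*(-1)**2) - 1) = 4*((3 - 1*1) - 1) = 4*((3 - 1) - 1) = 4*(2 - 1) = 4*1 = 4)
-23*Y(c) + 31 = -23*4 + 31 = -92 + 31 = -61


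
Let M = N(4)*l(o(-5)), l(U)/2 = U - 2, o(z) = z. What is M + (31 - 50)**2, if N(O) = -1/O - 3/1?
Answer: 813/2 ≈ 406.50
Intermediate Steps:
N(O) = -3 - 1/O (N(O) = -1/O - 3*1 = -1/O - 3 = -3 - 1/O)
l(U) = -4 + 2*U (l(U) = 2*(U - 2) = 2*(-2 + U) = -4 + 2*U)
M = 91/2 (M = (-3 - 1/4)*(-4 + 2*(-5)) = (-3 - 1*1/4)*(-4 - 10) = (-3 - 1/4)*(-14) = -13/4*(-14) = 91/2 ≈ 45.500)
M + (31 - 50)**2 = 91/2 + (31 - 50)**2 = 91/2 + (-19)**2 = 91/2 + 361 = 813/2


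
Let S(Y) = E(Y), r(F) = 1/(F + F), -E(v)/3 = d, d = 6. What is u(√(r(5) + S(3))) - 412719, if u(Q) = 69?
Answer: -412650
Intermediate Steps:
E(v) = -18 (E(v) = -3*6 = -18)
r(F) = 1/(2*F)
S(Y) = -18
u(√(r(5) + S(3))) - 412719 = 69 - 412719 = -412650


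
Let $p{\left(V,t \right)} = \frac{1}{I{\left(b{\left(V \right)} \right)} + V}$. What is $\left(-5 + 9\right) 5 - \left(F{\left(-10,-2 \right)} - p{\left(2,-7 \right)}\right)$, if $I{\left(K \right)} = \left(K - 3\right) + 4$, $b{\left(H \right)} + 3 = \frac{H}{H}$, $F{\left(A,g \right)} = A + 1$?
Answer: $30$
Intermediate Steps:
$F{\left(A,g \right)} = 1 + A$
$b{\left(H \right)} = -2$ ($b{\left(H \right)} = -3 + \frac{H}{H} = -3 + 1 = -2$)
$I{\left(K \right)} = 1 + K$ ($I{\left(K \right)} = \left(-3 + K\right) + 4 = 1 + K$)
$p{\left(V,t \right)} = \frac{1}{-1 + V}$ ($p{\left(V,t \right)} = \frac{1}{\left(1 - 2\right) + V} = \frac{1}{-1 + V}$)
$\left(-5 + 9\right) 5 - \left(F{\left(-10,-2 \right)} - p{\left(2,-7 \right)}\right) = \left(-5 + 9\right) 5 - \left(\left(1 - 10\right) - \frac{1}{-1 + 2}\right) = 4 \cdot 5 - \left(-9 - 1^{-1}\right) = 20 - \left(-9 - 1\right) = 20 - -10 = 20 + 10 = 30$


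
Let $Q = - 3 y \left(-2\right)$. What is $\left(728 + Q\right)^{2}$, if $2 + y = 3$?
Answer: $538756$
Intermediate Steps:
$y = 1$ ($y = -2 + 3 = 1$)
$Q = 6$ ($Q = \left(-3\right) 1 \left(-2\right) = \left(-3\right) \left(-2\right) = 6$)
$\left(728 + Q\right)^{2} = \left(728 + 6\right)^{2} = 734^{2} = 538756$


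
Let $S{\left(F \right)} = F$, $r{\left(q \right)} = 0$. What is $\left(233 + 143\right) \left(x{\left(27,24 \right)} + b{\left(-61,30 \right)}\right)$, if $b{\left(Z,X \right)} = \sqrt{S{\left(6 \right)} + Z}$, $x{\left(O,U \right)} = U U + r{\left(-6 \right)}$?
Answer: $216576 + 376 i \sqrt{55} \approx 2.1658 \cdot 10^{5} + 2788.5 i$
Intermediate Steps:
$x{\left(O,U \right)} = U^{2}$ ($x{\left(O,U \right)} = U U + 0 = U^{2} + 0 = U^{2}$)
$b{\left(Z,X \right)} = \sqrt{6 + Z}$
$\left(233 + 143\right) \left(x{\left(27,24 \right)} + b{\left(-61,30 \right)}\right) = \left(233 + 143\right) \left(24^{2} + \sqrt{6 - 61}\right) = 376 \left(576 + \sqrt{-55}\right) = 376 \left(576 + i \sqrt{55}\right) = 216576 + 376 i \sqrt{55}$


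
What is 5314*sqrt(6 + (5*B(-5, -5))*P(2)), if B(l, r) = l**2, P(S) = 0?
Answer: 5314*sqrt(6) ≈ 13017.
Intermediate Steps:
5314*sqrt(6 + (5*B(-5, -5))*P(2)) = 5314*sqrt(6 + (5*(-5)**2)*0) = 5314*sqrt(6 + (5*25)*0) = 5314*sqrt(6 + 125*0) = 5314*sqrt(6 + 0) = 5314*sqrt(6)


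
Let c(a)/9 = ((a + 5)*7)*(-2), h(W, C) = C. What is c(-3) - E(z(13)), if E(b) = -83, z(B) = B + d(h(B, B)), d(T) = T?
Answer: -169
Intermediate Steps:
z(B) = 2*B (z(B) = B + B = 2*B)
c(a) = -630 - 126*a (c(a) = 9*(((a + 5)*7)*(-2)) = 9*(((5 + a)*7)*(-2)) = 9*((35 + 7*a)*(-2)) = 9*(-70 - 14*a) = -630 - 126*a)
c(-3) - E(z(13)) = (-630 - 126*(-3)) - 1*(-83) = (-630 + 378) + 83 = -252 + 83 = -169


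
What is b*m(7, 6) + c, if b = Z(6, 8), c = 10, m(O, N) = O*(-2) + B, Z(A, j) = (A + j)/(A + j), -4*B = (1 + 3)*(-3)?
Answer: -1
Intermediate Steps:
B = 3 (B = -(1 + 3)*(-3)/4 = -(-3) = -¼*(-12) = 3)
Z(A, j) = 1
m(O, N) = 3 - 2*O (m(O, N) = O*(-2) + 3 = -2*O + 3 = 3 - 2*O)
b = 1
b*m(7, 6) + c = 1*(3 - 2*7) + 10 = 1*(3 - 14) + 10 = 1*(-11) + 10 = -11 + 10 = -1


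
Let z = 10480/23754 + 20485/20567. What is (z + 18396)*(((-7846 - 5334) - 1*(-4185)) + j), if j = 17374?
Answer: 12551798809589277/81424753 ≈ 1.5415e+8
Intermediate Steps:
z = 351071425/244274259 (z = 10480*(1/23754) + 20485*(1/20567) = 5240/11877 + 20485/20567 = 351071425/244274259 ≈ 1.4372)
(z + 18396)*(((-7846 - 5334) - 1*(-4185)) + j) = (351071425/244274259 + 18396)*(((-7846 - 5334) - 1*(-4185)) + 17374) = 4494020339989*((-13180 + 4185) + 17374)/244274259 = 4494020339989*(-8995 + 17374)/244274259 = (4494020339989/244274259)*8379 = 12551798809589277/81424753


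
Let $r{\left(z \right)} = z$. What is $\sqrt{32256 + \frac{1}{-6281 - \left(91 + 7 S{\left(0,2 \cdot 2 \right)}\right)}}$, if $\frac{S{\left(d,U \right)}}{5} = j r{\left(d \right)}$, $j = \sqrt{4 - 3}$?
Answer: $\frac{\sqrt{36379735887}}{1062} \approx 179.6$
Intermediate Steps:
$j = 1$ ($j = \sqrt{1} = 1$)
$S{\left(d,U \right)} = 5 d$ ($S{\left(d,U \right)} = 5 \cdot 1 d = 5 d$)
$\sqrt{32256 + \frac{1}{-6281 - \left(91 + 7 S{\left(0,2 \cdot 2 \right)}\right)}} = \sqrt{32256 + \frac{1}{-6281 - \left(91 + 7 \cdot 5 \cdot 0\right)}} = \sqrt{32256 + \frac{1}{-6281 - 91}} = \sqrt{32256 + \frac{1}{-6372}} = \sqrt{32256 - \frac{1}{6372}} = \sqrt{\frac{205535231}{6372}} = \frac{\sqrt{36379735887}}{1062}$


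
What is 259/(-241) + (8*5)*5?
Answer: 47941/241 ≈ 198.93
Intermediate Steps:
259/(-241) + (8*5)*5 = 259*(-1/241) + 40*5 = -259/241 + 200 = 47941/241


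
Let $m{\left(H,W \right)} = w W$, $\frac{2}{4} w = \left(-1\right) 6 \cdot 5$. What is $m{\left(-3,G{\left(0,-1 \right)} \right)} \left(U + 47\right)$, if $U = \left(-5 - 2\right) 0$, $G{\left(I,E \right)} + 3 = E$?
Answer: $11280$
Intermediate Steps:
$w = -60$ ($w = 2 \left(-1\right) 6 \cdot 5 = 2 \left(\left(-6\right) 5\right) = 2 \left(-30\right) = -60$)
$G{\left(I,E \right)} = -3 + E$
$m{\left(H,W \right)} = - 60 W$
$U = 0$ ($U = \left(-7\right) 0 = 0$)
$m{\left(-3,G{\left(0,-1 \right)} \right)} \left(U + 47\right) = - 60 \left(-3 - 1\right) \left(0 + 47\right) = \left(-60\right) \left(-4\right) 47 = 240 \cdot 47 = 11280$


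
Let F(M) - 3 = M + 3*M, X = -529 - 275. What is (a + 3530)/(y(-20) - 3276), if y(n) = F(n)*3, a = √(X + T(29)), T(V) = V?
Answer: -3530/3507 - 5*I*√31/3507 ≈ -1.0066 - 0.0079381*I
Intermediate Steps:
X = -804
F(M) = 3 + 4*M (F(M) = 3 + (M + 3*M) = 3 + 4*M)
a = 5*I*√31 (a = √(-804 + 29) = √(-775) = 5*I*√31 ≈ 27.839*I)
y(n) = 9 + 12*n (y(n) = (3 + 4*n)*3 = 9 + 12*n)
(a + 3530)/(y(-20) - 3276) = (5*I*√31 + 3530)/((9 + 12*(-20)) - 3276) = (3530 + 5*I*√31)/((9 - 240) - 3276) = (3530 + 5*I*√31)/(-231 - 3276) = (3530 + 5*I*√31)/(-3507) = (3530 + 5*I*√31)*(-1/3507) = -3530/3507 - 5*I*√31/3507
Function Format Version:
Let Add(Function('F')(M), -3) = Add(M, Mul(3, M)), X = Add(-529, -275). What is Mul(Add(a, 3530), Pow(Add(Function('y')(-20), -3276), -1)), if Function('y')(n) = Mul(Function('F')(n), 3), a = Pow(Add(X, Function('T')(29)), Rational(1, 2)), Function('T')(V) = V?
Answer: Add(Rational(-3530, 3507), Mul(Rational(-5, 3507), I, Pow(31, Rational(1, 2)))) ≈ Add(-1.0066, Mul(-0.0079381, I))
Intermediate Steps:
X = -804
Function('F')(M) = Add(3, Mul(4, M)) (Function('F')(M) = Add(3, Add(M, Mul(3, M))) = Add(3, Mul(4, M)))
a = Mul(5, I, Pow(31, Rational(1, 2))) (a = Pow(Add(-804, 29), Rational(1, 2)) = Pow(-775, Rational(1, 2)) = Mul(5, I, Pow(31, Rational(1, 2))) ≈ Mul(27.839, I))
Function('y')(n) = Add(9, Mul(12, n)) (Function('y')(n) = Mul(Add(3, Mul(4, n)), 3) = Add(9, Mul(12, n)))
Mul(Add(a, 3530), Pow(Add(Function('y')(-20), -3276), -1)) = Mul(Add(Mul(5, I, Pow(31, Rational(1, 2))), 3530), Pow(Add(Add(9, Mul(12, -20)), -3276), -1)) = Mul(Add(3530, Mul(5, I, Pow(31, Rational(1, 2)))), Pow(Add(Add(9, -240), -3276), -1)) = Mul(Add(3530, Mul(5, I, Pow(31, Rational(1, 2)))), Pow(Add(-231, -3276), -1)) = Mul(Add(3530, Mul(5, I, Pow(31, Rational(1, 2)))), Pow(-3507, -1)) = Mul(Add(3530, Mul(5, I, Pow(31, Rational(1, 2)))), Rational(-1, 3507)) = Add(Rational(-3530, 3507), Mul(Rational(-5, 3507), I, Pow(31, Rational(1, 2))))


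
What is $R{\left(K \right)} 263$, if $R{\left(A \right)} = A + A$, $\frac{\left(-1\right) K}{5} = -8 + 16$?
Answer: $-21040$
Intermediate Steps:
$K = -40$ ($K = - 5 \left(-8 + 16\right) = \left(-5\right) 8 = -40$)
$R{\left(A \right)} = 2 A$
$R{\left(K \right)} 263 = 2 \left(-40\right) 263 = \left(-80\right) 263 = -21040$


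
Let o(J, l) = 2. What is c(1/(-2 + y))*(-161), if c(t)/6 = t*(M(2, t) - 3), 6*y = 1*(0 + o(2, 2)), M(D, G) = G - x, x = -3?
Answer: -8694/25 ≈ -347.76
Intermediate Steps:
M(D, G) = 3 + G (M(D, G) = G - 1*(-3) = G + 3 = 3 + G)
y = ⅓ (y = (1*(0 + 2))/6 = (1*2)/6 = (⅙)*2 = ⅓ ≈ 0.33333)
c(t) = 6*t² (c(t) = 6*(t*((3 + t) - 3)) = 6*(t*t) = 6*t²)
c(1/(-2 + y))*(-161) = (6*(1/(-2 + ⅓))²)*(-161) = (6*(1/(-5/3))²)*(-161) = (6*(-⅗)²)*(-161) = (6*(9/25))*(-161) = (54/25)*(-161) = -8694/25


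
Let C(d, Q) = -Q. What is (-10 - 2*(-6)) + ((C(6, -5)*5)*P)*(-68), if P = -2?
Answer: 3402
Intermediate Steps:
(-10 - 2*(-6)) + ((C(6, -5)*5)*P)*(-68) = (-10 - 2*(-6)) + ((-1*(-5)*5)*(-2))*(-68) = (-10 + 12) + ((5*5)*(-2))*(-68) = 2 + (25*(-2))*(-68) = 2 - 50*(-68) = 2 + 3400 = 3402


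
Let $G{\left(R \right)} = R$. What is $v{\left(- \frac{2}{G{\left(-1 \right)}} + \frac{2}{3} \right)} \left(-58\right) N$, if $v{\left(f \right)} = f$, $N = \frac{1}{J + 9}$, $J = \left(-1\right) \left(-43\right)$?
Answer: $- \frac{116}{39} \approx -2.9744$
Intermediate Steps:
$J = 43$
$N = \frac{1}{52}$ ($N = \frac{1}{43 + 9} = \frac{1}{52} \approx 0.019231$)
$v{\left(- \frac{2}{G{\left(-1 \right)}} + \frac{2}{3} \right)} \left(-58\right) N = \left(- \frac{2}{-1} + \frac{2}{3}\right) \left(-58\right) \frac{1}{52} = \left(\left(-2\right) \left(-1\right) + 2 \cdot \frac{1}{3}\right) \left(-58\right) \frac{1}{52} = \left(2 + \frac{2}{3}\right) \left(-58\right) \frac{1}{52} = \frac{8}{3} \left(-58\right) \frac{1}{52} = \left(- \frac{464}{3}\right) \frac{1}{52} = - \frac{116}{39}$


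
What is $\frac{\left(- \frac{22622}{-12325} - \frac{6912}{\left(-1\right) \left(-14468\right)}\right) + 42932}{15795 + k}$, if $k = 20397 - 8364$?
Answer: $\frac{956974346737}{620279510850} \approx 1.5428$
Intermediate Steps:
$k = 12033$ ($k = 20397 - 8364 = 12033$)
$\frac{\left(- \frac{22622}{-12325} - \frac{6912}{\left(-1\right) \left(-14468\right)}\right) + 42932}{15795 + k} = \frac{\left(- \frac{22622}{-12325} - \frac{6912}{\left(-1\right) \left(-14468\right)}\right) + 42932}{15795 + 12033} = \frac{\left(\left(-22622\right) \left(- \frac{1}{12325}\right) - \frac{6912}{14468}\right) + 42932}{27828} = \left(\left(\frac{22622}{12325} - \frac{1728}{3617}\right) + 42932\right) \frac{1}{27828} = \left(\frac{60526174}{44579525} + 42932\right) \frac{1}{27828} = \frac{1913948693474}{44579525} \cdot \frac{1}{27828} = \frac{956974346737}{620279510850}$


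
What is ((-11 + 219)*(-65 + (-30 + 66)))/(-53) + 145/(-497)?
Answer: 2990219/26341 ≈ 113.52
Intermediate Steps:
((-11 + 219)*(-65 + (-30 + 66)))/(-53) + 145/(-497) = (208*(-65 + 36))*(-1/53) + 145*(-1/497) = (208*(-29))*(-1/53) - 145/497 = -6032*(-1/53) - 145/497 = 6032/53 - 145/497 = 2990219/26341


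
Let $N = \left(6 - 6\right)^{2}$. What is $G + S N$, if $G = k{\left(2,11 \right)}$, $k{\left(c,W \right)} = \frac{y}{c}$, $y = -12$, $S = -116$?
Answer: $-6$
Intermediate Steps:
$k{\left(c,W \right)} = - \frac{12}{c}$
$N = 0$ ($N = 0^{2} = 0$)
$G = -6$ ($G = - \frac{12}{2} = \left(-12\right) \frac{1}{2} = -6$)
$G + S N = -6 - 0 = -6 + 0 = -6$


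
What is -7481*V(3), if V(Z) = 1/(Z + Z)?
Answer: -7481/6 ≈ -1246.8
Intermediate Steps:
V(Z) = 1/(2*Z)
-7481*V(3) = -7481/(2*3) = -7481*⅙ = -7481/6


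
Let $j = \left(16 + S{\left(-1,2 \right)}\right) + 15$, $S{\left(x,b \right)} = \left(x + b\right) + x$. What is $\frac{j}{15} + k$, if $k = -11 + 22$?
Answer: $\frac{196}{15} \approx 13.067$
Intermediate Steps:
$k = 11$
$S{\left(x,b \right)} = b + 2 x$ ($S{\left(x,b \right)} = \left(b + x\right) + x = b + 2 x$)
$j = 31$ ($j = \left(16 + \left(2 + 2 \left(-1\right)\right)\right) + 15 = \left(16 + \left(2 - 2\right)\right) + 15 = \left(16 + 0\right) + 15 = 16 + 15 = 31$)
$\frac{j}{15} + k = \frac{31}{15} + 11 = \frac{196}{15}$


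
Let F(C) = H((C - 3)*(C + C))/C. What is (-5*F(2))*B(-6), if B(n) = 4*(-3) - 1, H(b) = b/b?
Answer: 65/2 ≈ 32.500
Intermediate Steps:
H(b) = 1
F(C) = 1/C
B(n) = -13 (B(n) = -12 - 1 = -13)
(-5*F(2))*B(-6) = -5/2*(-13) = 65/2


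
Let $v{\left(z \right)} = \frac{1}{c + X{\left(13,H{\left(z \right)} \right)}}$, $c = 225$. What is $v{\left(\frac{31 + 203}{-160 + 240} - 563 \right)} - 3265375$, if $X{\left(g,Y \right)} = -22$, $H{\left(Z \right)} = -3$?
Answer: $- \frac{662871124}{203} \approx -3.2654 \cdot 10^{6}$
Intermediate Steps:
$v{\left(z \right)} = \frac{1}{203}$ ($v{\left(z \right)} = \frac{1}{225 - 22} = \frac{1}{203}$)
$v{\left(\frac{31 + 203}{-160 + 240} - 563 \right)} - 3265375 = \frac{1}{203} - 3265375 = - \frac{662871124}{203}$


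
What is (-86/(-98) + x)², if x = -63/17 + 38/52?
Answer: 2063794041/469068964 ≈ 4.3998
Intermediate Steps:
x = -1315/442 (x = -63*1/17 + 38*(1/52) = -63/17 + 19/26 = -1315/442 ≈ -2.9751)
(-86/(-98) + x)² = (-86/(-98) - 1315/442)² = (-86*(-1/98) - 1315/442)² = (43/49 - 1315/442)² = (-45429/21658)² = 2063794041/469068964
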